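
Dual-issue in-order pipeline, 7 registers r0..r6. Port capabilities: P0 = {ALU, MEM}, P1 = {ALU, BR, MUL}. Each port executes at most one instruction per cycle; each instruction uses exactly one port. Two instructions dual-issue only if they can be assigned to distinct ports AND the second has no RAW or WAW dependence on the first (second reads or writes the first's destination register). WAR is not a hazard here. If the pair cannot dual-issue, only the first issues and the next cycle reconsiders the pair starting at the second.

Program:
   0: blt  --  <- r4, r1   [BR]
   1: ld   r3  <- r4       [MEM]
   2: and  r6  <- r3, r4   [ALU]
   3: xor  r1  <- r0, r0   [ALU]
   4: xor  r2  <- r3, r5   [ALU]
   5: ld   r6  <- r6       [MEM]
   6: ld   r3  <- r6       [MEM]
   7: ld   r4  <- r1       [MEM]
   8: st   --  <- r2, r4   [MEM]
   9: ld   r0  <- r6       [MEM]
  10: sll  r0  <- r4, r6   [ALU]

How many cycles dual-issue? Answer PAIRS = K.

#0 head=0: blt/ld i0/i1 2-wide
#1 head=2: and/xor i2/i3 2-wide
#2 head=4: xor/ld i4/i5 2-wide
#3 head=6: ld i6 no-port MEM/MEM
#4 head=7: ld i7 no-port MEM/MEM
#5 head=8: st i8 no-port MEM/MEM
#6 head=9: ld i9 WAW r0
#7 head=10: sll i10 tail

PAIRS = 3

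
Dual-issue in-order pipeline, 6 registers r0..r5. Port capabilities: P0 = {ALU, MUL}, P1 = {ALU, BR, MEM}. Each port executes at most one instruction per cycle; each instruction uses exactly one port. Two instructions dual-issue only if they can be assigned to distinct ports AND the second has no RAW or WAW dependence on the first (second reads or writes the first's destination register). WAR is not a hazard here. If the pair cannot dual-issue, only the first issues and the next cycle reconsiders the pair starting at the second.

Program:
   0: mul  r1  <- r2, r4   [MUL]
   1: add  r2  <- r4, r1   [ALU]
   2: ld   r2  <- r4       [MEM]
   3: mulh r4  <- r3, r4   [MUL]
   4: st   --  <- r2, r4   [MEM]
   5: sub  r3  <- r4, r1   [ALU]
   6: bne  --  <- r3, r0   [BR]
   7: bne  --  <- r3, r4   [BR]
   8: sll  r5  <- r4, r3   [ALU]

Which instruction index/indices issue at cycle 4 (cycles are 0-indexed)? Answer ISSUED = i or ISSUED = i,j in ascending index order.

[0] i0  mul.MUL  -- RAW r1
[1] i1  add.ALU  -- WAW r2
[2] i2+i3  ld.MEM;mulh.MUL  -- pair
[3] i4+i5  st.MEM;sub.ALU  -- pair
[4] i6  bne.BR  -- no-port BR/BR
[5] i7+i8  bne.BR;sll.ALU  -- pair

ISSUED = 6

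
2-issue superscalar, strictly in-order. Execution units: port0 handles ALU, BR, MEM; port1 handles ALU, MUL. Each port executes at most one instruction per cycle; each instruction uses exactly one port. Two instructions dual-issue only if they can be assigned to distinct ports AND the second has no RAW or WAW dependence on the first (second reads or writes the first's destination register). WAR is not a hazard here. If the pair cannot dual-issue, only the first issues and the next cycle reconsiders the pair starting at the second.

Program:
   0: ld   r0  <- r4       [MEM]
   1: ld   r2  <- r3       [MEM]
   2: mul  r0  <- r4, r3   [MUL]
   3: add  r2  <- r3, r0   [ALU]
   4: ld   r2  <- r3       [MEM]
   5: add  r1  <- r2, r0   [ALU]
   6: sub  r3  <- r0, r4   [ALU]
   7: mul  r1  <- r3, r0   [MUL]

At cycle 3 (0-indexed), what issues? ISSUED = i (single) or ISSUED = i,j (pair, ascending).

ISSUED = 4

  cy0 -> i0 (ld) no-port MEM/MEM
  cy1 -> i1,i2 (ld mul) pair
  cy2 -> i3 (add) WAW r2
  cy3 -> i4 (ld) RAW r2
  cy4 -> i5,i6 (add sub) pair
  cy5 -> i7 (mul) tail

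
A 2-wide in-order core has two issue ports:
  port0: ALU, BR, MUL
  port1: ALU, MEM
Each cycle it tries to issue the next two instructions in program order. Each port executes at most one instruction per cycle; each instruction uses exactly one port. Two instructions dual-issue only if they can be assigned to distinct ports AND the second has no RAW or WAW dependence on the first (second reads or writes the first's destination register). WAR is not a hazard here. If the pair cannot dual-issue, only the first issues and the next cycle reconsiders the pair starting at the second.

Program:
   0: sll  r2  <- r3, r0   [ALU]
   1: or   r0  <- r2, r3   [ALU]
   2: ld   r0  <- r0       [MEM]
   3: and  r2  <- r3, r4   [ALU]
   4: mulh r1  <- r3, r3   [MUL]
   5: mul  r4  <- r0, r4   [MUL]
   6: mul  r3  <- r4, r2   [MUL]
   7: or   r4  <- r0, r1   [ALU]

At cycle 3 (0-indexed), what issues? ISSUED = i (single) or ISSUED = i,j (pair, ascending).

ISSUED = 4

#0 head=0: sll i0 RAW r2
#1 head=1: or i1 RAW+WAW r0
#2 head=2: ld/and i2/i3 dual
#3 head=4: mulh i4 no-port MUL/MUL
#4 head=5: mul i5 no-port MUL/MUL
#5 head=6: mul/or i6/i7 dual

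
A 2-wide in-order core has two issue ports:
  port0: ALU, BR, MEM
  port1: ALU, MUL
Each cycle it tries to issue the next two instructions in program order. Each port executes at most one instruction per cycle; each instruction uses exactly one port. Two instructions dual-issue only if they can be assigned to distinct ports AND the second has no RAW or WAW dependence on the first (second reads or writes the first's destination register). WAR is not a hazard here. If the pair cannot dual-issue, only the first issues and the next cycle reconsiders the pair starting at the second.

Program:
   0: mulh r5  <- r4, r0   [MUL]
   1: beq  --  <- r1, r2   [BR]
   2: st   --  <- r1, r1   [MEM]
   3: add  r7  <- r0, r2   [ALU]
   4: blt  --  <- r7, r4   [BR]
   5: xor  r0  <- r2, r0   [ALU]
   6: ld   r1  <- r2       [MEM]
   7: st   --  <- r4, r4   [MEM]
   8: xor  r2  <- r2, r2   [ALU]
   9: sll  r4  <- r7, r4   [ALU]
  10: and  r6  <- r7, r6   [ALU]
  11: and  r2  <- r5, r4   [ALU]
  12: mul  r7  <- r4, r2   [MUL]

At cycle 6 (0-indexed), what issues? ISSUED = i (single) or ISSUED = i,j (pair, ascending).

t=0 i0,i1:mulh/beq ; 2-wide
t=1 i2,i3:st/add ; 2-wide
t=2 i4,i5:blt/xor ; 2-wide
t=3 i6:ld ; no-port MEM/MEM
t=4 i7,i8:st/xor ; 2-wide
t=5 i9,i10:sll/and ; 2-wide
t=6 i11:and ; RAW r2
t=7 i12:mul ; tail

ISSUED = 11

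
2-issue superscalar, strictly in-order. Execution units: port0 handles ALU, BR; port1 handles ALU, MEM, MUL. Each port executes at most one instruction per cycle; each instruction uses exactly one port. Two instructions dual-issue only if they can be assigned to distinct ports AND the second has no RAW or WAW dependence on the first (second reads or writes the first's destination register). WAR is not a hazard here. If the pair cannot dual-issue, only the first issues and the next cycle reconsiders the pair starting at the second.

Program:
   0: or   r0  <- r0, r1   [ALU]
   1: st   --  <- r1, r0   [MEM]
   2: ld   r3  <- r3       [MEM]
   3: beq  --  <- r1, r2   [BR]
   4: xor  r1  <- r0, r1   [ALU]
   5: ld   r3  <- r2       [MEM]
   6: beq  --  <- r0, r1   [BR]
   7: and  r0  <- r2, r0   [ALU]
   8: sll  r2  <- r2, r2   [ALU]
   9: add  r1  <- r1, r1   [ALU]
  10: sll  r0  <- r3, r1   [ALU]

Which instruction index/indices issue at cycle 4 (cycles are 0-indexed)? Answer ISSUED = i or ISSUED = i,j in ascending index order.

0. or.ALU @i0  | RAW r0
1. st.MEM @i1  | no-port MEM/MEM
2. ld.MEM+beq.BR @i2+i3  | 2-wide
3. xor.ALU+ld.MEM @i4+i5  | 2-wide
4. beq.BR+and.ALU @i6+i7  | 2-wide
5. sll.ALU+add.ALU @i8+i9  | 2-wide
6. sll.ALU @i10  | tail

ISSUED = 6,7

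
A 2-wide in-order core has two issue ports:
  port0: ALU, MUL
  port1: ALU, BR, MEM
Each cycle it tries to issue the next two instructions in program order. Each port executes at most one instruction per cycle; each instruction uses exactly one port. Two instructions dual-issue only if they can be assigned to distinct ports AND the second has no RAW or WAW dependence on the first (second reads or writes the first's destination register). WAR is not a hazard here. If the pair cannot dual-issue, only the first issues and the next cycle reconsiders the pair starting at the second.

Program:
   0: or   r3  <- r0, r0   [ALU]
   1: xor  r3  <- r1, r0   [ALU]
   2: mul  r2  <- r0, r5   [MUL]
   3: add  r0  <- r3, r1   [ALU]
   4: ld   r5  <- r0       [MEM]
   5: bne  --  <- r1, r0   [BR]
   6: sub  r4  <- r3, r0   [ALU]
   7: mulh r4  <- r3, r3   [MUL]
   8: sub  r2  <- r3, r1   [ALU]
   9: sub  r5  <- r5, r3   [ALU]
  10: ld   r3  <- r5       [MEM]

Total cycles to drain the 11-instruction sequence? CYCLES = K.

[0] i0  or  -- WAW r3
[1] i1/i2  xor/mul  -- 2-wide
[2] i3  add  -- RAW r0
[3] i4  ld  -- no-port MEM/BR
[4] i5/i6  bne/sub  -- 2-wide
[5] i7/i8  mulh/sub  -- 2-wide
[6] i9  sub  -- RAW r5
[7] i10  ld  -- tail

CYCLES = 8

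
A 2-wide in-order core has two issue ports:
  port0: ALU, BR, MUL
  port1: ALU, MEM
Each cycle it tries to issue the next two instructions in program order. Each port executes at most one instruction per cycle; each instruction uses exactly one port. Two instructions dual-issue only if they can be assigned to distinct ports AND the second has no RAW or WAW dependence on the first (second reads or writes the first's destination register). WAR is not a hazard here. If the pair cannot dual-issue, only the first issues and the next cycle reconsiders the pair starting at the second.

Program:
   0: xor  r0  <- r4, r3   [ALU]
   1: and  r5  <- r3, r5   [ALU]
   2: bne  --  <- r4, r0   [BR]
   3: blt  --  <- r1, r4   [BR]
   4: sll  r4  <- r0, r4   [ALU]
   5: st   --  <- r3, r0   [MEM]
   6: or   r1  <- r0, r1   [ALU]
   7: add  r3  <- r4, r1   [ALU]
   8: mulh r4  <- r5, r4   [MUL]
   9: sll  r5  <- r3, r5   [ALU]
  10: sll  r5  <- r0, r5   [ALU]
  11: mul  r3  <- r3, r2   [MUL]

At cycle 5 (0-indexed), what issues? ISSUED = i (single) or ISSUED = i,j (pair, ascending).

t=0 i0,i1:xor;and ; pair
t=1 i2:bne ; no-port BR/BR
t=2 i3,i4:blt;sll ; pair
t=3 i5,i6:st;or ; pair
t=4 i7,i8:add;mulh ; pair
t=5 i9:sll ; RAW+WAW r5
t=6 i10,i11:sll;mul ; pair

ISSUED = 9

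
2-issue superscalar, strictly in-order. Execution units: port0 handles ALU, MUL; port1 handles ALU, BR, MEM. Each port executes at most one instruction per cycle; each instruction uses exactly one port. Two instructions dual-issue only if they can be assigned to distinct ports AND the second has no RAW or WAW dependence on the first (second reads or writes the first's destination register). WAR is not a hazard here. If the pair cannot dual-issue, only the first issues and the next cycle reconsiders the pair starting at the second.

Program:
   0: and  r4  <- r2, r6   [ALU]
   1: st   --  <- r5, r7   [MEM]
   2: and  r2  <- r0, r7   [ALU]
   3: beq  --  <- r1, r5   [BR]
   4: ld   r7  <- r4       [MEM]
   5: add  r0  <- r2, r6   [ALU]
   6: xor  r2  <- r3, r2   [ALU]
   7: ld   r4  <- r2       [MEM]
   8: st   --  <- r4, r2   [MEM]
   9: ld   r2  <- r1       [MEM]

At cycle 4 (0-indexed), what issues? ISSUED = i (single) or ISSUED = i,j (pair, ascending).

ISSUED = 7

  cy0 -> i0+i1 (and.ALU st.MEM) pair
  cy1 -> i2+i3 (and.ALU beq.BR) pair
  cy2 -> i4+i5 (ld.MEM add.ALU) pair
  cy3 -> i6 (xor.ALU) RAW r2
  cy4 -> i7 (ld.MEM) no-port MEM/MEM
  cy5 -> i8 (st.MEM) no-port MEM/MEM
  cy6 -> i9 (ld.MEM) tail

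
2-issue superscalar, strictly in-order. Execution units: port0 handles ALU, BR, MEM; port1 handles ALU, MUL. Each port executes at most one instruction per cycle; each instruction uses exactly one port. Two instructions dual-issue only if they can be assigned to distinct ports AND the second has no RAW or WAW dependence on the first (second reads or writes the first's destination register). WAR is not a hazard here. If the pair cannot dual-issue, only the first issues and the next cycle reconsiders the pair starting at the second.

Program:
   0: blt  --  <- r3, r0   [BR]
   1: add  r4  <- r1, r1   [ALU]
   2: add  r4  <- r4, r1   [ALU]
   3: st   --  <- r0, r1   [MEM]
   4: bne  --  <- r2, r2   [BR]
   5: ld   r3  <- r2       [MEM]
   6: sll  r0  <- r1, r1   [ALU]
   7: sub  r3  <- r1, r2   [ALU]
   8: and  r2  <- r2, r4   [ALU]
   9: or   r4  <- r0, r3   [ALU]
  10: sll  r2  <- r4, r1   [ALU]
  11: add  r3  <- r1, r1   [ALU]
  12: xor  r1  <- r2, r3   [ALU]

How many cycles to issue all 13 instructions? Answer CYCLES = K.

CYCLES = 8

[0] i0/i1  blt.BR+add.ALU  -- dual
[1] i2/i3  add.ALU+st.MEM  -- dual
[2] i4  bne.BR  -- no-port BR/MEM
[3] i5/i6  ld.MEM+sll.ALU  -- dual
[4] i7/i8  sub.ALU+and.ALU  -- dual
[5] i9  or.ALU  -- RAW r4
[6] i10/i11  sll.ALU+add.ALU  -- dual
[7] i12  xor.ALU  -- tail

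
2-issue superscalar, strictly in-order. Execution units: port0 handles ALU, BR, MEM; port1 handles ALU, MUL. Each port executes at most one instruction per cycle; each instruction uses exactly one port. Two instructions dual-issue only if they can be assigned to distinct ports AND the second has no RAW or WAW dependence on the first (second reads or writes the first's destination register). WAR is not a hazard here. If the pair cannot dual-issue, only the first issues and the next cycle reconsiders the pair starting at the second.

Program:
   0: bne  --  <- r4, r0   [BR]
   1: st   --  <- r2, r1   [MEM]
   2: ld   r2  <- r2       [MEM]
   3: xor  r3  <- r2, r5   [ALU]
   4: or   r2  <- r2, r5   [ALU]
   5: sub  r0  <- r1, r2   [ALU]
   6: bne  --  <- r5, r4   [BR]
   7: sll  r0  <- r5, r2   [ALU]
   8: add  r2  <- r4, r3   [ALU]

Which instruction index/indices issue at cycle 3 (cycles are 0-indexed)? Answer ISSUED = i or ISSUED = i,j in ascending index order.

c0: i0 bne.BR  no-port BR/MEM
c1: i1 st.MEM  no-port MEM/MEM
c2: i2 ld.MEM  RAW r2
c3: i3/i4 xor.ALU or.ALU  dual
c4: i5/i6 sub.ALU bne.BR  dual
c5: i7/i8 sll.ALU add.ALU  dual

ISSUED = 3,4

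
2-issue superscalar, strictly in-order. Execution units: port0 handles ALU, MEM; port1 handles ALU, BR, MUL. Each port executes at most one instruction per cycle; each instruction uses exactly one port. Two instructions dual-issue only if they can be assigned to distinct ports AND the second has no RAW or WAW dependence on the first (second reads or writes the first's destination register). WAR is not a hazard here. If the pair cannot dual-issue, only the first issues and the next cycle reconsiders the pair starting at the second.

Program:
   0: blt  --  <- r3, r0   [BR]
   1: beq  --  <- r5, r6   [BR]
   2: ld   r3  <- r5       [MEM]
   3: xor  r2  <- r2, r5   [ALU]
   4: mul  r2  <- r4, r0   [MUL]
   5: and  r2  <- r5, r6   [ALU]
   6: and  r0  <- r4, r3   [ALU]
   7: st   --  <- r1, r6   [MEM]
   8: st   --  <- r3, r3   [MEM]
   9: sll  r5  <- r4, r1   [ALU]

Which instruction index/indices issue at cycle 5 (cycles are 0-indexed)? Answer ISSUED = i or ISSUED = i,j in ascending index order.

[0] i0  blt  -- no-port BR/BR
[1] i1/i2  beq ld  -- dual
[2] i3  xor  -- WAW r2
[3] i4  mul  -- WAW r2
[4] i5/i6  and and  -- dual
[5] i7  st  -- no-port MEM/MEM
[6] i8/i9  st sll  -- dual

ISSUED = 7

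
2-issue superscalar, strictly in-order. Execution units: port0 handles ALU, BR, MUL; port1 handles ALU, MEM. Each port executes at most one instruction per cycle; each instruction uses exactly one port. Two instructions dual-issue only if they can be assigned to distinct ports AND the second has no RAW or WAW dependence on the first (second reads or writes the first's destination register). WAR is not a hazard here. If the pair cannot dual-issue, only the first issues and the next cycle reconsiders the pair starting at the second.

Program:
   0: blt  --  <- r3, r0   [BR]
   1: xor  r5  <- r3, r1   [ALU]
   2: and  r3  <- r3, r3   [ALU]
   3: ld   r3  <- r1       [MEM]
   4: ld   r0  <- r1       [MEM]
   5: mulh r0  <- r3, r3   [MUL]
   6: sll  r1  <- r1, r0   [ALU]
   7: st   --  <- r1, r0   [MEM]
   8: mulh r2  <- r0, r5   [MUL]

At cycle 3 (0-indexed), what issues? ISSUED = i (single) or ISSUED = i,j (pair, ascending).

ISSUED = 4

t=0 i0+i1:blt.BR;xor.ALU ; dual
t=1 i2:and.ALU ; WAW r3
t=2 i3:ld.MEM ; no-port MEM/MEM
t=3 i4:ld.MEM ; WAW r0
t=4 i5:mulh.MUL ; RAW r0
t=5 i6:sll.ALU ; RAW r1
t=6 i7+i8:st.MEM;mulh.MUL ; dual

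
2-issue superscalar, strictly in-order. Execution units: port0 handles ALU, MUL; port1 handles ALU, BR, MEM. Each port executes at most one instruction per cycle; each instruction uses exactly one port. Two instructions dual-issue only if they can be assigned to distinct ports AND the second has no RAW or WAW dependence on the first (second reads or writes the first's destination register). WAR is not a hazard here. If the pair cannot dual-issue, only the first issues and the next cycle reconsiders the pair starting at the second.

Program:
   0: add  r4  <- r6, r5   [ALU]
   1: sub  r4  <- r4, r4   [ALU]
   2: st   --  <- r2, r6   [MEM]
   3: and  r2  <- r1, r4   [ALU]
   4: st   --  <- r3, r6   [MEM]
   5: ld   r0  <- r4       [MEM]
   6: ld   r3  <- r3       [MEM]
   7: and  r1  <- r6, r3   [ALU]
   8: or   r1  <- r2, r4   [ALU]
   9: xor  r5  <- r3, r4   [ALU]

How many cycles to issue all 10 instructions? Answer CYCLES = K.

  cy0 -> i0 (add) RAW+WAW r4
  cy1 -> i1+i2 (sub/st) 2-wide
  cy2 -> i3+i4 (and/st) 2-wide
  cy3 -> i5 (ld) no-port MEM/MEM
  cy4 -> i6 (ld) RAW r3
  cy5 -> i7 (and) WAW r1
  cy6 -> i8+i9 (or/xor) 2-wide

CYCLES = 7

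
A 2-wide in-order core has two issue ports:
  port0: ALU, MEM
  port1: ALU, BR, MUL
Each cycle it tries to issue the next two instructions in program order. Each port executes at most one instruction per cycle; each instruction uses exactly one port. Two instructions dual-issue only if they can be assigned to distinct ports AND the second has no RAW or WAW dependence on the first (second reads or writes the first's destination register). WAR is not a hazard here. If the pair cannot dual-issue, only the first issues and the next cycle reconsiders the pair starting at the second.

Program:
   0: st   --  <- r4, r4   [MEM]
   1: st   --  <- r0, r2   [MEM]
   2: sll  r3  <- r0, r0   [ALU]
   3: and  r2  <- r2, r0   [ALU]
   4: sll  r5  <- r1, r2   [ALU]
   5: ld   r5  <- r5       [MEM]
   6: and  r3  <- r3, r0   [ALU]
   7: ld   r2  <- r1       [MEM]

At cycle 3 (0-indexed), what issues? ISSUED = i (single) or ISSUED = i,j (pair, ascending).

c0: i0 st  no-port MEM/MEM
c1: i1,i2 st/sll  dual
c2: i3 and  RAW r2
c3: i4 sll  RAW+WAW r5
c4: i5,i6 ld/and  dual
c5: i7 ld  tail

ISSUED = 4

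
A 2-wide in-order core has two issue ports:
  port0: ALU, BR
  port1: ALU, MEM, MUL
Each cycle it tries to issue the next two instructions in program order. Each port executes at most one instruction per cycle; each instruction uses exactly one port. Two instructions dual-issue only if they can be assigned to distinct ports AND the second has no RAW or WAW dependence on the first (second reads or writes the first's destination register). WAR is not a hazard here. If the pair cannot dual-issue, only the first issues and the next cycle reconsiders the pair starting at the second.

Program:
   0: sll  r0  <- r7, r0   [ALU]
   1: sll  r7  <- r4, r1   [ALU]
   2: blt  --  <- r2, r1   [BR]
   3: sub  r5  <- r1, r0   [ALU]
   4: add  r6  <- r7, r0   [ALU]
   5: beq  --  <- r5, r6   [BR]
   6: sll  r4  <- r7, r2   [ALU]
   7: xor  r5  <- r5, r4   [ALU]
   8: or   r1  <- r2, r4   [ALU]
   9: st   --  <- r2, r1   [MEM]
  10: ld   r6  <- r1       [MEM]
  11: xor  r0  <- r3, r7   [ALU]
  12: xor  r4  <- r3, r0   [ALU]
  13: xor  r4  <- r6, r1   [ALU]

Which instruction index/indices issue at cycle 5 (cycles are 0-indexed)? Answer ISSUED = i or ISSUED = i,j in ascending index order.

ISSUED = 9

  cy0 -> i0+i1 (sll.ALU+sll.ALU) dual
  cy1 -> i2+i3 (blt.BR+sub.ALU) dual
  cy2 -> i4 (add.ALU) RAW r6
  cy3 -> i5+i6 (beq.BR+sll.ALU) dual
  cy4 -> i7+i8 (xor.ALU+or.ALU) dual
  cy5 -> i9 (st.MEM) no-port MEM/MEM
  cy6 -> i10+i11 (ld.MEM+xor.ALU) dual
  cy7 -> i12 (xor.ALU) WAW r4
  cy8 -> i13 (xor.ALU) tail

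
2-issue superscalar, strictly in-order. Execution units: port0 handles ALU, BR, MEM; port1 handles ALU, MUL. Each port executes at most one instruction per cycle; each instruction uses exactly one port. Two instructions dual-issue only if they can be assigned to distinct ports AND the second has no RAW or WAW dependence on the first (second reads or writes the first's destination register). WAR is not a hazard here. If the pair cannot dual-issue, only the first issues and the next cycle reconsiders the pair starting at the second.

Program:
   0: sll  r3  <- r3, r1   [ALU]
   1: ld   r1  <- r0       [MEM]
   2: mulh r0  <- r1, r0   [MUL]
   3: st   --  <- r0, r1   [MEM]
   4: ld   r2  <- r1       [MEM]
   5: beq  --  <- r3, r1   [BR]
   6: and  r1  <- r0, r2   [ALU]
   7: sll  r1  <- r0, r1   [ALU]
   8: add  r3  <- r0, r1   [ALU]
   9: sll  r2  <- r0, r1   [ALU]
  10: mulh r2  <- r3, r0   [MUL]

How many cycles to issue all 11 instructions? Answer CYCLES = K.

[0] i0&i1  sll+ld  -- dual
[1] i2  mulh  -- RAW r0
[2] i3  st  -- no-port MEM/MEM
[3] i4  ld  -- no-port MEM/BR
[4] i5&i6  beq+and  -- dual
[5] i7  sll  -- RAW r1
[6] i8&i9  add+sll  -- dual
[7] i10  mulh  -- tail

CYCLES = 8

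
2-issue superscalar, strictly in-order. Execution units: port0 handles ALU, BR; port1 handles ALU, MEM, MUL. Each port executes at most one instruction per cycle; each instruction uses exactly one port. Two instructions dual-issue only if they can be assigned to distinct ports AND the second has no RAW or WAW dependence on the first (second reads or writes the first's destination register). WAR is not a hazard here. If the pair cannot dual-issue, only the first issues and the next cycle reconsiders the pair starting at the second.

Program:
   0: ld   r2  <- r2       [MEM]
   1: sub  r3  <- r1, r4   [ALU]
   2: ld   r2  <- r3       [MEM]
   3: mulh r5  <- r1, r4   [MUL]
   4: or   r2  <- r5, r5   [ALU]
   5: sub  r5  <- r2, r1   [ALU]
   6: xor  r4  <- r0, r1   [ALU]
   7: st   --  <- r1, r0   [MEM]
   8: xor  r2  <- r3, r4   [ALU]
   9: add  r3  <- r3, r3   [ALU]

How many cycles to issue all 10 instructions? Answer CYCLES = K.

0. ld;sub @i0/i1  | pair
1. ld @i2  | no-port MEM/MUL
2. mulh @i3  | RAW r5
3. or @i4  | RAW r2
4. sub;xor @i5/i6  | pair
5. st;xor @i7/i8  | pair
6. add @i9  | tail

CYCLES = 7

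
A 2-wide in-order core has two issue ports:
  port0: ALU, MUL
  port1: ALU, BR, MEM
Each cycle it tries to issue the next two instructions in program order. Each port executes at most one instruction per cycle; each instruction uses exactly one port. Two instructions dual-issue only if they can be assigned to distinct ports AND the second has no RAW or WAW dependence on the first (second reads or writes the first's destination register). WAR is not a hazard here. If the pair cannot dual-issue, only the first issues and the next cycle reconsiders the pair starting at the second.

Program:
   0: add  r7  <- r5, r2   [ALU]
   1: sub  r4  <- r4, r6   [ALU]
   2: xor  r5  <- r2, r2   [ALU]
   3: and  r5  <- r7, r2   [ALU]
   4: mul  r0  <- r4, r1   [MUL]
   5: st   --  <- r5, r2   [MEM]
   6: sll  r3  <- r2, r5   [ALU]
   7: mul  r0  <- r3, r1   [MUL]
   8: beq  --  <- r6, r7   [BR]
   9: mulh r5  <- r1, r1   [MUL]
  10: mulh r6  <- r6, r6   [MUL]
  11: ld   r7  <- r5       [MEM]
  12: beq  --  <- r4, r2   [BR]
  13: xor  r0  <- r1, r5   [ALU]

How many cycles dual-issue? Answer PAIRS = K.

0. add.ALU;sub.ALU @i0&i1  | dual
1. xor.ALU @i2  | WAW r5
2. and.ALU;mul.MUL @i3&i4  | dual
3. st.MEM;sll.ALU @i5&i6  | dual
4. mul.MUL;beq.BR @i7&i8  | dual
5. mulh.MUL @i9  | no-port MUL/MUL
6. mulh.MUL;ld.MEM @i10&i11  | dual
7. beq.BR;xor.ALU @i12&i13  | dual

PAIRS = 6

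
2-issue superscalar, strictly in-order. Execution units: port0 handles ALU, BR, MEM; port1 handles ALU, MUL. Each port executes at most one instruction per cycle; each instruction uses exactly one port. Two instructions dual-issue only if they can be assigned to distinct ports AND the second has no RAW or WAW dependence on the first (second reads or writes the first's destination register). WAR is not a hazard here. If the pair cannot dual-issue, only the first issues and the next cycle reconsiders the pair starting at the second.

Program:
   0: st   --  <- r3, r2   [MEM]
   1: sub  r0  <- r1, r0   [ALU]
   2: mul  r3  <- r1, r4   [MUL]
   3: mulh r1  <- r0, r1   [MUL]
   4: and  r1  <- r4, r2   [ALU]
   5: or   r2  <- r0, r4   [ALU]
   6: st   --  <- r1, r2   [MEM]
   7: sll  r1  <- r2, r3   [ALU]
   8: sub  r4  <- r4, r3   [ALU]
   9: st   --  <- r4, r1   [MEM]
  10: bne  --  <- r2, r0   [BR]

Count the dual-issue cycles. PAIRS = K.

#0 head=0: st sub i0/i1 2-wide
#1 head=2: mul i2 no-port MUL/MUL
#2 head=3: mulh i3 WAW r1
#3 head=4: and or i4/i5 2-wide
#4 head=6: st sll i6/i7 2-wide
#5 head=8: sub i8 RAW r4
#6 head=9: st i9 no-port MEM/BR
#7 head=10: bne i10 tail

PAIRS = 3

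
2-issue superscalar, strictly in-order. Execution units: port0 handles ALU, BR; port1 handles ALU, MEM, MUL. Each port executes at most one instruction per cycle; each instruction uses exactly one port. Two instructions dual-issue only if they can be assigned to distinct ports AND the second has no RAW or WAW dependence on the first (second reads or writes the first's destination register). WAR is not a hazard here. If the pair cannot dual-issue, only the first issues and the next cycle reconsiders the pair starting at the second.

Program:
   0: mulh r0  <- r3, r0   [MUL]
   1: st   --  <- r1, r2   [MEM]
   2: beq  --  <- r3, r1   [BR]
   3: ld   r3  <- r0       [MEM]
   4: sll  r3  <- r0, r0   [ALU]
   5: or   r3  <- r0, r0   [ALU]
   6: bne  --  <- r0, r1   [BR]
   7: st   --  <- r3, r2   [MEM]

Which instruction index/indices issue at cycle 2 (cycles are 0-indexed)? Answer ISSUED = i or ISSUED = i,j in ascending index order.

ISSUED = 3

0. mulh @i0  | no-port MUL/MEM
1. st/beq @i1+i2  | 2-wide
2. ld @i3  | WAW r3
3. sll @i4  | WAW r3
4. or/bne @i5+i6  | 2-wide
5. st @i7  | tail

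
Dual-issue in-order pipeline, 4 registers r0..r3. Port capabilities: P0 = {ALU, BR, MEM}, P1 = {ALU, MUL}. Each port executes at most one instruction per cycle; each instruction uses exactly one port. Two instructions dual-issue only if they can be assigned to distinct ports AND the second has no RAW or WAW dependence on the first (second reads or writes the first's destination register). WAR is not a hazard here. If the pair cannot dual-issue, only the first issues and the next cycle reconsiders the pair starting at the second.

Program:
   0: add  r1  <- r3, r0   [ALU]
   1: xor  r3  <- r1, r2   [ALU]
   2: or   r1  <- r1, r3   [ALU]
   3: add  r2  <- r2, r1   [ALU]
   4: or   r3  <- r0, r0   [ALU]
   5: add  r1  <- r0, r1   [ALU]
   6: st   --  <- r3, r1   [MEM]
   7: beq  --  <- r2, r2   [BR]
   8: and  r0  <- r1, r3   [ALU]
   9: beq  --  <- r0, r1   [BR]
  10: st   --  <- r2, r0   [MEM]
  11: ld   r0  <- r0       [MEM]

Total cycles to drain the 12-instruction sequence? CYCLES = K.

CYCLES = 10

  cy0 -> i0 (add) RAW r1
  cy1 -> i1 (xor) RAW r3
  cy2 -> i2 (or) RAW r1
  cy3 -> i3&i4 (add+or) 2-wide
  cy4 -> i5 (add) RAW r1
  cy5 -> i6 (st) no-port MEM/BR
  cy6 -> i7&i8 (beq+and) 2-wide
  cy7 -> i9 (beq) no-port BR/MEM
  cy8 -> i10 (st) no-port MEM/MEM
  cy9 -> i11 (ld) tail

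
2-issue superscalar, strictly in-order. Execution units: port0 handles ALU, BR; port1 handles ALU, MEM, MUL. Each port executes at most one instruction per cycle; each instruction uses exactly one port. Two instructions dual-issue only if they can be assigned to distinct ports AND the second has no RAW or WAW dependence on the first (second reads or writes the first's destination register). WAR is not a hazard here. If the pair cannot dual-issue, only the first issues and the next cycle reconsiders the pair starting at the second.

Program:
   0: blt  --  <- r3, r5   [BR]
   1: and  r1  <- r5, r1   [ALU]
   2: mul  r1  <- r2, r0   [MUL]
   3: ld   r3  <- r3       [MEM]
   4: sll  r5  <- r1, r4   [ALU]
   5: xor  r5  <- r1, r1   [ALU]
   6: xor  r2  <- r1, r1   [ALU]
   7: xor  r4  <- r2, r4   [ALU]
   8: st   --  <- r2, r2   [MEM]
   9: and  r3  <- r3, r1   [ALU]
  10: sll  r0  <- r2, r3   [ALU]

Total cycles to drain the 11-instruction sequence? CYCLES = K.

CYCLES = 7

[0] i0,i1  blt.BR+and.ALU  -- dual
[1] i2  mul.MUL  -- no-port MUL/MEM
[2] i3,i4  ld.MEM+sll.ALU  -- dual
[3] i5,i6  xor.ALU+xor.ALU  -- dual
[4] i7,i8  xor.ALU+st.MEM  -- dual
[5] i9  and.ALU  -- RAW r3
[6] i10  sll.ALU  -- tail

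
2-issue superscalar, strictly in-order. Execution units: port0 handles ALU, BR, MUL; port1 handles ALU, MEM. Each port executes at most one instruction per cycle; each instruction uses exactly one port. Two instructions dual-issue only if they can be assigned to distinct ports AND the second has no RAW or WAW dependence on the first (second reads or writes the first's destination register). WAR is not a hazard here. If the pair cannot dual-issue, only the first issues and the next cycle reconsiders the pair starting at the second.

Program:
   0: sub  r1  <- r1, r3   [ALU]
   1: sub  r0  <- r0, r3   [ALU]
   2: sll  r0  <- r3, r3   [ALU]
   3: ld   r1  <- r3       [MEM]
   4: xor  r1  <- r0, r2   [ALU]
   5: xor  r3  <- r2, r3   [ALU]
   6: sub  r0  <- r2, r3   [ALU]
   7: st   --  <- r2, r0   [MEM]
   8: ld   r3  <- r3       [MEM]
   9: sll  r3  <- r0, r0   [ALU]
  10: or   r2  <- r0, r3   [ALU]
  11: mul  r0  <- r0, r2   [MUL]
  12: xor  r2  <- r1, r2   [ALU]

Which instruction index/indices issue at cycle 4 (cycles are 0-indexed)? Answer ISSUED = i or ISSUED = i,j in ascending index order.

[0] i0,i1  sub.ALU sub.ALU  -- pair
[1] i2,i3  sll.ALU ld.MEM  -- pair
[2] i4,i5  xor.ALU xor.ALU  -- pair
[3] i6  sub.ALU  -- RAW r0
[4] i7  st.MEM  -- no-port MEM/MEM
[5] i8  ld.MEM  -- WAW r3
[6] i9  sll.ALU  -- RAW r3
[7] i10  or.ALU  -- RAW r2
[8] i11,i12  mul.MUL xor.ALU  -- pair

ISSUED = 7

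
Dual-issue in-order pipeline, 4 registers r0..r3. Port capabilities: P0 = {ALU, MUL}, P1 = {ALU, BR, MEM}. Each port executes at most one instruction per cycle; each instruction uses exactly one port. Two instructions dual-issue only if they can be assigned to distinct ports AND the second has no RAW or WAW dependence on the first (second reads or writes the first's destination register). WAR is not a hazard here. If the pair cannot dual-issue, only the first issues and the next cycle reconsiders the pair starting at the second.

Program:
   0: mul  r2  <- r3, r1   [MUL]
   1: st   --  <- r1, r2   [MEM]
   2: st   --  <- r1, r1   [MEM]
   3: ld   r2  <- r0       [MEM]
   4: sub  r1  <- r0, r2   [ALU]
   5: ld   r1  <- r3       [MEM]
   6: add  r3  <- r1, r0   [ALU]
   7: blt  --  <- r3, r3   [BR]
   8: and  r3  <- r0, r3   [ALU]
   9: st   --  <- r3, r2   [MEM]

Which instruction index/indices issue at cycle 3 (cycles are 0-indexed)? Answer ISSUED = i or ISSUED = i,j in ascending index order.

ISSUED = 3

t=0 i0:mul.MUL ; RAW r2
t=1 i1:st.MEM ; no-port MEM/MEM
t=2 i2:st.MEM ; no-port MEM/MEM
t=3 i3:ld.MEM ; RAW r2
t=4 i4:sub.ALU ; WAW r1
t=5 i5:ld.MEM ; RAW r1
t=6 i6:add.ALU ; RAW r3
t=7 i7&i8:blt.BR+and.ALU ; 2-wide
t=8 i9:st.MEM ; tail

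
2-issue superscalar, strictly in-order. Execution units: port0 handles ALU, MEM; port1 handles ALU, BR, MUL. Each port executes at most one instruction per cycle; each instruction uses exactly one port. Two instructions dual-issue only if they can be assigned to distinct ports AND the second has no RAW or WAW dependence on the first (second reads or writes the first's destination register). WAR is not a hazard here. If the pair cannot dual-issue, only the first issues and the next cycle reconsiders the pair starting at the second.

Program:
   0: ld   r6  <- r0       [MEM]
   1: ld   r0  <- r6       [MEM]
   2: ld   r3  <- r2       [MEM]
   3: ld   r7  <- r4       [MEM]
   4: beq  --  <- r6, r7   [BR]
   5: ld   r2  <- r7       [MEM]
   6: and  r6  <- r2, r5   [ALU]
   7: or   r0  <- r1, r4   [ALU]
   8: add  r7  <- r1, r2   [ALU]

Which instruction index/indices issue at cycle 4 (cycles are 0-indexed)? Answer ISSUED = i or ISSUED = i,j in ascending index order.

#0 head=0: ld i0 no-port MEM/MEM
#1 head=1: ld i1 no-port MEM/MEM
#2 head=2: ld i2 no-port MEM/MEM
#3 head=3: ld i3 RAW r7
#4 head=4: beq;ld i4,i5 2-wide
#5 head=6: and;or i6,i7 2-wide
#6 head=8: add i8 tail

ISSUED = 4,5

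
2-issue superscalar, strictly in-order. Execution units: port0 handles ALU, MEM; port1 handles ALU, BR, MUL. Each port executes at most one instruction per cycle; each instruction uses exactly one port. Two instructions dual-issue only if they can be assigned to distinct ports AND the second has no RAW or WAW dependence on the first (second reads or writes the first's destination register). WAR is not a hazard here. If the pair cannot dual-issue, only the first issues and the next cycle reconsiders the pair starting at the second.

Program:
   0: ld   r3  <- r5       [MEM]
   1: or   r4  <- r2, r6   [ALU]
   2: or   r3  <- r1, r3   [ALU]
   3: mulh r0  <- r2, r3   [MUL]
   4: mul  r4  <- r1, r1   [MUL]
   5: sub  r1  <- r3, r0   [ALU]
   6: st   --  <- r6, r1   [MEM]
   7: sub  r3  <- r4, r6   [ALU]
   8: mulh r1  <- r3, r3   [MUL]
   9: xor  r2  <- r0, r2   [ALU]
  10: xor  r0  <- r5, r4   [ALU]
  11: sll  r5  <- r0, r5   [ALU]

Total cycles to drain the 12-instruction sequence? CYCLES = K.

CYCLES = 8

  cy0 -> i0/i1 (ld;or) pair
  cy1 -> i2 (or) RAW r3
  cy2 -> i3 (mulh) no-port MUL/MUL
  cy3 -> i4/i5 (mul;sub) pair
  cy4 -> i6/i7 (st;sub) pair
  cy5 -> i8/i9 (mulh;xor) pair
  cy6 -> i10 (xor) RAW r0
  cy7 -> i11 (sll) tail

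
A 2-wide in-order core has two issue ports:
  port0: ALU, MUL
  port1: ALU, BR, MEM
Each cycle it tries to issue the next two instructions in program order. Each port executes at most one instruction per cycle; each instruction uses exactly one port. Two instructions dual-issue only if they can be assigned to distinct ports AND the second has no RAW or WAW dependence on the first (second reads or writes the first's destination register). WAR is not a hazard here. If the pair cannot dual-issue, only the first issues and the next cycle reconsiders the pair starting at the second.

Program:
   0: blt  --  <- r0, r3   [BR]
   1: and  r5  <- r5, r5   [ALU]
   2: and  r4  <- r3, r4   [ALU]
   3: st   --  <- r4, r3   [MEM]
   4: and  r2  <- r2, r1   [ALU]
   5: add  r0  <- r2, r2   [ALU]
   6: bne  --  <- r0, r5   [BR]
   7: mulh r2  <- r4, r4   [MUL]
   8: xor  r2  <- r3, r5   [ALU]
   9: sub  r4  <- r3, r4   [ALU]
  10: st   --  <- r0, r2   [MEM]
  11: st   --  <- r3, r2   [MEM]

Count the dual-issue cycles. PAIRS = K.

t=0 i0/i1:blt/and ; dual
t=1 i2:and ; RAW r4
t=2 i3/i4:st/and ; dual
t=3 i5:add ; RAW r0
t=4 i6/i7:bne/mulh ; dual
t=5 i8/i9:xor/sub ; dual
t=6 i10:st ; no-port MEM/MEM
t=7 i11:st ; tail

PAIRS = 4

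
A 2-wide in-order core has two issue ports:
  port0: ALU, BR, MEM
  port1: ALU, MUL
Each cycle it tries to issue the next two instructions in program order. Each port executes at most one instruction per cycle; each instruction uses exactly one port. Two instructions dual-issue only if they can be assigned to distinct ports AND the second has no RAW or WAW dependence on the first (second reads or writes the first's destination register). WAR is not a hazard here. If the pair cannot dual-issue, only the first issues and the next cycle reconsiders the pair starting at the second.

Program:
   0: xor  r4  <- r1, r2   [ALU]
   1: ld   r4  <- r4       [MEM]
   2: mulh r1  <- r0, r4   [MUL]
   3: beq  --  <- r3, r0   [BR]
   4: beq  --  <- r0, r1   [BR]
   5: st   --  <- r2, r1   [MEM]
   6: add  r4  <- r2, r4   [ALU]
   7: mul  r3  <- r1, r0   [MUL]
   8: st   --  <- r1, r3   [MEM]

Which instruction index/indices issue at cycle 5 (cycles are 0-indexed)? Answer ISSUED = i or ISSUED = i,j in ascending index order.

0. xor.ALU @i0  | RAW+WAW r4
1. ld.MEM @i1  | RAW r4
2. mulh.MUL/beq.BR @i2+i3  | dual
3. beq.BR @i4  | no-port BR/MEM
4. st.MEM/add.ALU @i5+i6  | dual
5. mul.MUL @i7  | RAW r3
6. st.MEM @i8  | tail

ISSUED = 7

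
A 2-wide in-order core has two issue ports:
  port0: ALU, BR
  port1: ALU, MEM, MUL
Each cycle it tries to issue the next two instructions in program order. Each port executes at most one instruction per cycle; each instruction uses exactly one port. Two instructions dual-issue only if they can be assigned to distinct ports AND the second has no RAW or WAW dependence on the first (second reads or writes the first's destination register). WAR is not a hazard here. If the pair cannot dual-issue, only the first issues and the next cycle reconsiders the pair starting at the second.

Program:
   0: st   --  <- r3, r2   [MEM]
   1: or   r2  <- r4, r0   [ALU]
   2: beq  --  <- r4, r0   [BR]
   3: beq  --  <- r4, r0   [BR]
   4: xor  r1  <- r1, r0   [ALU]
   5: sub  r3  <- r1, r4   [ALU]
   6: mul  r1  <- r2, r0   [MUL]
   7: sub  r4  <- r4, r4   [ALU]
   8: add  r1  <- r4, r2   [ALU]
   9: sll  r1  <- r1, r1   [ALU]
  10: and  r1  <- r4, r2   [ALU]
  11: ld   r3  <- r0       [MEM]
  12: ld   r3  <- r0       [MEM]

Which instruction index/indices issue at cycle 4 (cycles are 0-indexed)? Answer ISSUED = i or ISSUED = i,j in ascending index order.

ISSUED = 7

  cy0 -> i0/i1 (st;or) pair
  cy1 -> i2 (beq) no-port BR/BR
  cy2 -> i3/i4 (beq;xor) pair
  cy3 -> i5/i6 (sub;mul) pair
  cy4 -> i7 (sub) RAW r4
  cy5 -> i8 (add) RAW+WAW r1
  cy6 -> i9 (sll) WAW r1
  cy7 -> i10/i11 (and;ld) pair
  cy8 -> i12 (ld) tail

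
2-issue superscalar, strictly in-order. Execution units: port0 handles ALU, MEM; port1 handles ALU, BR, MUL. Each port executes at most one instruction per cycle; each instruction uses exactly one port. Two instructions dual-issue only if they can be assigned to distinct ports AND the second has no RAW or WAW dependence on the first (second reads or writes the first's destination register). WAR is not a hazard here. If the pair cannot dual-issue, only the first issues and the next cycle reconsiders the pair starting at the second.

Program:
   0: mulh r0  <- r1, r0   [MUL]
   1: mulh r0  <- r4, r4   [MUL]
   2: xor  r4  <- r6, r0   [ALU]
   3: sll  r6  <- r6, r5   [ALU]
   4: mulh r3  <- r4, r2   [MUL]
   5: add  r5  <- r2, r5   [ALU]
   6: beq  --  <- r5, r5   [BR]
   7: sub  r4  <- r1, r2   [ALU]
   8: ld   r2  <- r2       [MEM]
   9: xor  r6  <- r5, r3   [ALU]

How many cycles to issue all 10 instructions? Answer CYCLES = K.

CYCLES = 6

  cy0 -> i0 (mulh.MUL) no-port MUL/MUL
  cy1 -> i1 (mulh.MUL) RAW r0
  cy2 -> i2,i3 (xor.ALU;sll.ALU) dual
  cy3 -> i4,i5 (mulh.MUL;add.ALU) dual
  cy4 -> i6,i7 (beq.BR;sub.ALU) dual
  cy5 -> i8,i9 (ld.MEM;xor.ALU) dual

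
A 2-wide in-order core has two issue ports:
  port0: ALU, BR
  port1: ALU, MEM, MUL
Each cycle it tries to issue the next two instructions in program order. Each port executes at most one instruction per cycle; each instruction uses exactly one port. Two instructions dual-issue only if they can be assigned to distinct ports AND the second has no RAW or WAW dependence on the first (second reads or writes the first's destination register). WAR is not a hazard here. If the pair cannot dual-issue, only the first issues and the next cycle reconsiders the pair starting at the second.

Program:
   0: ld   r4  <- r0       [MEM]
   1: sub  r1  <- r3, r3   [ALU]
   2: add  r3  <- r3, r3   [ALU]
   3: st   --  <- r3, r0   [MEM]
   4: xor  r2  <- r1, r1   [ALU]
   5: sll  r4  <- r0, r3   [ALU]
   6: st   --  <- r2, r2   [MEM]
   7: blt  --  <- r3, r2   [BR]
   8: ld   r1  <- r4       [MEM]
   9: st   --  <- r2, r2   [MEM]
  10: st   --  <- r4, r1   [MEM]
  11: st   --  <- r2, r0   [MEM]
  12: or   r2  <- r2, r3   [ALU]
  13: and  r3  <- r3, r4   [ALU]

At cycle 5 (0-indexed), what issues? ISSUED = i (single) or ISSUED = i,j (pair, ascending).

[0] i0/i1  ld.MEM;sub.ALU  -- pair
[1] i2  add.ALU  -- RAW r3
[2] i3/i4  st.MEM;xor.ALU  -- pair
[3] i5/i6  sll.ALU;st.MEM  -- pair
[4] i7/i8  blt.BR;ld.MEM  -- pair
[5] i9  st.MEM  -- no-port MEM/MEM
[6] i10  st.MEM  -- no-port MEM/MEM
[7] i11/i12  st.MEM;or.ALU  -- pair
[8] i13  and.ALU  -- tail

ISSUED = 9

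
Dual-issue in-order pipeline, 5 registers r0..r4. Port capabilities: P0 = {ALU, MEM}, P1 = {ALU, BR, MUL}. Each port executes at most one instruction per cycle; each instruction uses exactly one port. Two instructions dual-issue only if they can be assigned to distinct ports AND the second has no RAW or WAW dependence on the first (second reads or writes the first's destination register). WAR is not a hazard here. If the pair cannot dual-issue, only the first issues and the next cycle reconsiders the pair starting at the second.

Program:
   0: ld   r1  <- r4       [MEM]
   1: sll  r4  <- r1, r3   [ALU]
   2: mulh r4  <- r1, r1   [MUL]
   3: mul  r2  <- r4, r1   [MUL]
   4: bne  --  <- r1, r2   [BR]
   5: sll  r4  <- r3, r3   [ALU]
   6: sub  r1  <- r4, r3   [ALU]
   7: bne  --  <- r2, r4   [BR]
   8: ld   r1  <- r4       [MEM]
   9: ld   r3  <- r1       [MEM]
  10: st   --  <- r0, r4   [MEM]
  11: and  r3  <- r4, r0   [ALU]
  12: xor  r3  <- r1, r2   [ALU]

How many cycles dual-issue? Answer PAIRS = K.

PAIRS = 3

c0: i0 ld  RAW r1
c1: i1 sll  WAW r4
c2: i2 mulh  no-port MUL/MUL
c3: i3 mul  no-port MUL/BR
c4: i4+i5 bne sll  pair
c5: i6+i7 sub bne  pair
c6: i8 ld  no-port MEM/MEM
c7: i9 ld  no-port MEM/MEM
c8: i10+i11 st and  pair
c9: i12 xor  tail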